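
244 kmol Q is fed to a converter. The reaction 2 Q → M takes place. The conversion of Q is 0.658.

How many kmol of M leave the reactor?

Q reacted = 0.658 × 244 = 160.6 kmol; ν_Q = −2, so ξ = 160.6/2 = 80.28 kmol.
Outlet amounts (n = n₀ + ν ξ):
  Q: 244 − 2(80.28) = 83.45
  M: 0 + 1(80.28) = 80.28

80.3 kmol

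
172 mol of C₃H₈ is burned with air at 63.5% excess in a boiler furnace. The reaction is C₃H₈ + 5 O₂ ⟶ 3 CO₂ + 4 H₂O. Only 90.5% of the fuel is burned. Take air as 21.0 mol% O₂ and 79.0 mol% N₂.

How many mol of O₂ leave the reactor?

Stoichiometric O₂ = 5 × 172 = 860 mol; O₂ fed = 860 × 1.635 = 1406 mol.
N₂ fed = 1406 × 79/21 = 5290 mol.
Fuel reacted = 0.905 × 172 → ξ = 155.7 mol.
Outlet (n = n₀ + ν ξ):
  C₃H₈: 172 − 1(155.7) = 16.34
  O₂: 1406 − 5(155.7) = 627.8
  N₂: 5290 (inert)
  CO₂: 0 + 3(155.7) = 467
  H₂O: 0 + 4(155.7) = 622.6

628 mol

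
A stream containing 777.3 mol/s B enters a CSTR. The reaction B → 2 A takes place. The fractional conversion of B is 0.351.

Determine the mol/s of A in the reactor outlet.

B reacted = 0.351 × 777.3 = 272.8 mol/s; ν_B = −1, so ξ = 272.8/1 = 272.8 mol/s.
Outlet amounts (n = n₀ + ν ξ):
  B: 777.3 − 1(272.8) = 504.5
  A: 0 + 2(272.8) = 545.7

546 mol/s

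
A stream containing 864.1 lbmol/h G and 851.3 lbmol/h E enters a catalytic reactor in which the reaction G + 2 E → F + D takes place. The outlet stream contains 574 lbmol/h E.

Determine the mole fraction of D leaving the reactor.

For E: n = n₀ − 2ξ → 574 = 851.3 − 2ξ, giving ξ = 138.6 lbmol/h.
Outlet amounts (n = n₀ + ν ξ):
  G: 864.1 − 1(138.6) = 725.5
  E: 851.3 − 2(138.6) = 574
  F: 0 + 1(138.6) = 138.6
  D: 0 + 1(138.6) = 138.6
Total out = 1577 lbmol/h; y_D = 138.6 / 1577 = 0.08793.

0.0879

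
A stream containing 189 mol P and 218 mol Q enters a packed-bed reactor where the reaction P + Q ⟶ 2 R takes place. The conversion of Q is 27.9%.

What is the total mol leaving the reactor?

407 mol

Q reacted = 0.279 × 218 = 60.82 mol; ν_Q = −1, so ξ = 60.82/1 = 60.82 mol.
Outlet amounts (n = n₀ + ν ξ):
  P: 189 − 1(60.82) = 128.2
  Q: 218 − 1(60.82) = 157.2
  R: 0 + 2(60.82) = 121.6
Total out = 128.2 + 157.2 + 121.6 = 407 mol.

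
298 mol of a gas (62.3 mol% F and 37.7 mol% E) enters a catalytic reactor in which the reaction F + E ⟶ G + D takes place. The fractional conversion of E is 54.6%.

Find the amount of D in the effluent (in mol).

E reacted = 0.546 × 112.3 = 61.34 mol; ν_E = −1, so ξ = 61.34/1 = 61.34 mol.
Outlet amounts (n = n₀ + ν ξ):
  F: 185.7 − 1(61.34) = 124.3
  E: 112.3 − 1(61.34) = 51.01
  G: 0 + 1(61.34) = 61.34
  D: 0 + 1(61.34) = 61.34

61.3 mol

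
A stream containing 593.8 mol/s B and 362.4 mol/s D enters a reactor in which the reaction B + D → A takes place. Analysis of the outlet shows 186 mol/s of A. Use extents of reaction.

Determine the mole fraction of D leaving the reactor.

For A: n = n₀ + 1ξ → 186 = 0 + 1ξ, giving ξ = 186 mol/s.
Outlet amounts (n = n₀ + ν ξ):
  B: 593.8 − 1(186) = 407.8
  D: 362.4 − 1(186) = 176.4
  A: 0 + 1(186) = 186
Total out = 770.2 mol/s; y_D = 176.4 / 770.2 = 0.229.

0.229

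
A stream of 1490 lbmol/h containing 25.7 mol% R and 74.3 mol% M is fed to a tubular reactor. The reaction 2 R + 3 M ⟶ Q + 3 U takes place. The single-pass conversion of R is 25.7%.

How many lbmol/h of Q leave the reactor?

49.2 lbmol/h

R reacted = 0.257 × 382.9 = 98.41 lbmol/h; ν_R = −2, so ξ = 98.41/2 = 49.21 lbmol/h.
Outlet amounts (n = n₀ + ν ξ):
  R: 382.9 − 2(49.21) = 284.5
  M: 1107 − 3(49.21) = 959.5
  Q: 0 + 1(49.21) = 49.21
  U: 0 + 3(49.21) = 147.6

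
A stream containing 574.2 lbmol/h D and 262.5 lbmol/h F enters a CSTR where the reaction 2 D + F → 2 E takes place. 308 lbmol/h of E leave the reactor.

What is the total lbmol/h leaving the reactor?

683 lbmol/h

For E: n = n₀ + 2ξ → 308 = 0 + 2ξ, giving ξ = 154 lbmol/h.
Outlet amounts (n = n₀ + ν ξ):
  D: 574.2 − 2(154) = 266.2
  F: 262.5 − 1(154) = 108.5
  E: 0 + 2(154) = 308
Total out = 266.2 + 108.5 + 308 = 682.7 lbmol/h.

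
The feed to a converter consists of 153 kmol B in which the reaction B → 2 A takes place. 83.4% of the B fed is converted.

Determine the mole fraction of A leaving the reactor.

B reacted = 0.834 × 153 = 127.6 kmol; ν_B = −1, so ξ = 127.6/1 = 127.6 kmol.
Outlet amounts (n = n₀ + ν ξ):
  B: 153 − 1(127.6) = 25.4
  A: 0 + 2(127.6) = 255.2
Total out = 280.6 kmol; y_A = 255.2 / 280.6 = 0.9095.

0.909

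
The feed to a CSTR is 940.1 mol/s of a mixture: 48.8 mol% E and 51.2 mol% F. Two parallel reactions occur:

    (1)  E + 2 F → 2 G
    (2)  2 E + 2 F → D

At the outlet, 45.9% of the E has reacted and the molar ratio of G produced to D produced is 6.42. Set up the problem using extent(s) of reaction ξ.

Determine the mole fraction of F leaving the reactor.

0.205

Conversion of E: E consumed = 0.459 × 458.8 = 210.6 mol/s = 1ξ₁ + 2ξ₂.
Selectivity: 2ξ₁ / (1ξ₂) = 6.42 → ξ₁ = 3.21 ξ₂.
Substitute: (1·3.21 + 2) ξ₂ = 210.6 → ξ₂ = 40.42 mol/s, ξ₁ = 129.7 mol/s.
Outlet amounts (n = n₀ + Σ ν·ξ):
  E: 458.8 − 1(129.7) − 2(40.42) = 248.2
  F: 481.3 − 2(129.7) − 2(40.42) = 141
  G: 0 + 2(129.7) = 259.5
  D: 0 + 1(40.42) = 40.42
Total out = 689.1 mol/s; y_F = 141 / 689.1 = 0.2046.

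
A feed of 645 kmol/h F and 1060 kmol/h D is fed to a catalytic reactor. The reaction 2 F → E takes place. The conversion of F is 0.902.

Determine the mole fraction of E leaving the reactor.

F reacted = 0.902 × 645 = 581.8 kmol/h; ν_F = −2, so ξ = 581.8/2 = 290.9 kmol/h.
Outlet amounts (n = n₀ + ν ξ):
  F: 645 − 2(290.9) = 63.21
  E: 0 + 1(290.9) = 290.9
  D: 1060 (inert)
Total out = 1414 kmol/h; y_E = 290.9 / 1414 = 0.2057.

0.206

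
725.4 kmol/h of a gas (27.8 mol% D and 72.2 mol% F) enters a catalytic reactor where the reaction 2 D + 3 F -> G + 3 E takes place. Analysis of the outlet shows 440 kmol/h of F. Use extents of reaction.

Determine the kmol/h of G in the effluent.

27.9 kmol/h

For F: n = n₀ − 3ξ → 440 = 523.7 − 3ξ, giving ξ = 27.91 kmol/h.
Outlet amounts (n = n₀ + ν ξ):
  D: 201.7 − 2(27.91) = 145.8
  F: 523.7 − 3(27.91) = 440
  G: 0 + 1(27.91) = 27.91
  E: 0 + 3(27.91) = 83.74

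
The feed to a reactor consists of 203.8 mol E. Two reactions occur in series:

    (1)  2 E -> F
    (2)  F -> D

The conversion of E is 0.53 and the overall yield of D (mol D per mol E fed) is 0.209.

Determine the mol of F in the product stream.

11.4 mol

Conversion of E: E consumed = 2ξ₁ = 0.53 × 203.8 → ξ₁ = 54.01 mol.
Yield of D: 1ξ₂ / 203.8 = 0.209 → ξ₂ = 42.59 mol.
Outlet amounts (n = n₀ + Σ ν·ξ):
  E: 203.8 − 2(54.01) = 95.79
  F: 0 + 1(54.01) − 1(42.59) = 11.41
  D: 0 + 1(42.59) = 42.59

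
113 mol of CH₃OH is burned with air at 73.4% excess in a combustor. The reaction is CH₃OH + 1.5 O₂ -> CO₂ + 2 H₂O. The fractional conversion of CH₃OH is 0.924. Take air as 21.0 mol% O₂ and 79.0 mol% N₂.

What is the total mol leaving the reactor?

1560 mol

Stoichiometric O₂ = 1.5 × 113 = 169.5 mol; O₂ fed = 169.5 × 1.734 = 293.9 mol.
N₂ fed = 293.9 × 79/21 = 1106 mol.
Fuel reacted = 0.924 × 113 → ξ = 104.4 mol.
Outlet (n = n₀ + ν ξ):
  CH₃OH: 113 − 1(104.4) = 8.588
  O₂: 293.9 − 1.5(104.4) = 137.3
  N₂: 1106 (inert)
  CO₂: 0 + 1(104.4) = 104.4
  H₂O: 0 + 2(104.4) = 208.8
Total out = 8.588 + 137.3 + 1106 + 104.4 + 208.8 = 1565 mol.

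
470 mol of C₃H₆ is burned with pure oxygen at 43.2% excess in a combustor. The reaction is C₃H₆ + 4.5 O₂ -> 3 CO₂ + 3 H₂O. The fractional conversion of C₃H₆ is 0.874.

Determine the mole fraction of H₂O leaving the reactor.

0.333

Stoichiometric O₂ = 4.5 × 470 = 2115 mol; O₂ fed = 2115 × 1.432 = 3029 mol.
Fuel reacted = 0.874 × 470 → ξ = 410.8 mol.
Outlet (n = n₀ + ν ξ):
  C₃H₆: 470 − 1(410.8) = 59.22
  O₂: 3029 − 4.5(410.8) = 1180
  CO₂: 0 + 3(410.8) = 1232
  H₂O: 0 + 3(410.8) = 1232
Total out = 3704 mol; y_H₂O = 1232 / 3704 = 0.3327.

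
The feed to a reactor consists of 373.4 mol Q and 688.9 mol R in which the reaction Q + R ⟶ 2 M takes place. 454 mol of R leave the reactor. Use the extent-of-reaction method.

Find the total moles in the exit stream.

1060 mol

For R: n = n₀ − 1ξ → 454 = 688.9 − 1ξ, giving ξ = 234.9 mol.
Outlet amounts (n = n₀ + ν ξ):
  Q: 373.4 − 1(234.9) = 138.5
  R: 688.9 − 1(234.9) = 454
  M: 0 + 2(234.9) = 469.8
Total out = 138.5 + 454 + 469.8 = 1062 mol.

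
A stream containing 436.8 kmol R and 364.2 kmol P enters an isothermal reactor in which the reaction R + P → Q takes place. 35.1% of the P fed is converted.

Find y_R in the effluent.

0.459

P reacted = 0.351 × 364.2 = 127.8 kmol; ν_P = −1, so ξ = 127.8/1 = 127.8 kmol.
Outlet amounts (n = n₀ + ν ξ):
  R: 436.8 − 1(127.8) = 309
  P: 364.2 − 1(127.8) = 236.4
  Q: 0 + 1(127.8) = 127.8
Total out = 673.2 kmol; y_R = 309 / 673.2 = 0.459.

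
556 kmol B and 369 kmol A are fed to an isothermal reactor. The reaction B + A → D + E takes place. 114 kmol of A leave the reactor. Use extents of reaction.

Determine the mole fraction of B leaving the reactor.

For A: n = n₀ − 1ξ → 114 = 369 − 1ξ, giving ξ = 255 kmol.
Outlet amounts (n = n₀ + ν ξ):
  B: 556 − 1(255) = 301
  A: 369 − 1(255) = 114
  D: 0 + 1(255) = 255
  E: 0 + 1(255) = 255
Total out = 925 kmol; y_B = 301 / 925 = 0.3254.

0.325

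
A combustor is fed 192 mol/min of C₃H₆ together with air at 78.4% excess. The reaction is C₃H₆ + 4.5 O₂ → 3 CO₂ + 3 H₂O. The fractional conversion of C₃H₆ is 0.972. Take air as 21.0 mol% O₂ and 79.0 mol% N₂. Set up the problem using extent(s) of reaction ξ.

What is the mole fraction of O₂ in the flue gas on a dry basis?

Stoichiometric O₂ = 4.5 × 192 = 864 mol/min; O₂ fed = 864 × 1.784 = 1541 mol/min.
N₂ fed = 1541 × 79/21 = 5799 mol/min.
Fuel reacted = 0.972 × 192 → ξ = 186.6 mol/min.
Outlet (n = n₀ + ν ξ):
  C₃H₆: 192 − 1(186.6) = 5.376
  O₂: 1541 − 4.5(186.6) = 701.6
  N₂: 5799 (inert)
  CO₂: 0 + 3(186.6) = 559.9
  H₂O: 0 + 3(186.6) = 559.9
Dry total = 7065 mol/min; y_O₂ (dry) = 701.6 / 7065 = 0.0993.

0.0993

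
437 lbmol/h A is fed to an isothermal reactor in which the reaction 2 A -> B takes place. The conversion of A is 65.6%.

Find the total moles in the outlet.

294 lbmol/h

A reacted = 0.656 × 437 = 286.7 lbmol/h; ν_A = −2, so ξ = 286.7/2 = 143.3 lbmol/h.
Outlet amounts (n = n₀ + ν ξ):
  A: 437 − 2(143.3) = 150.3
  B: 0 + 1(143.3) = 143.3
Total out = 150.3 + 143.3 = 293.7 lbmol/h.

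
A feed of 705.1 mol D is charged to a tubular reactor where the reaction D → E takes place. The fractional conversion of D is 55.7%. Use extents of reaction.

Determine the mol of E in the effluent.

393 mol

D reacted = 0.557 × 705.1 = 392.7 mol; ν_D = −1, so ξ = 392.7/1 = 392.7 mol.
Outlet amounts (n = n₀ + ν ξ):
  D: 705.1 − 1(392.7) = 312.4
  E: 0 + 1(392.7) = 392.7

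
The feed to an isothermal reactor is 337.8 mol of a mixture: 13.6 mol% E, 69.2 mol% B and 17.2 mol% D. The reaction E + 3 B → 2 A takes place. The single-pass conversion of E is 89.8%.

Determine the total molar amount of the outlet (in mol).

E reacted = 0.898 × 45.94 = 41.25 mol; ν_E = −1, so ξ = 41.25/1 = 41.25 mol.
Outlet amounts (n = n₀ + ν ξ):
  E: 45.94 − 1(41.25) = 4.686
  B: 233.8 − 3(41.25) = 110
  A: 0 + 2(41.25) = 82.51
  D: 58.1 (inert)
Total out = 4.686 + 110 + 82.51 + 58.1 = 255.3 mol.

255 mol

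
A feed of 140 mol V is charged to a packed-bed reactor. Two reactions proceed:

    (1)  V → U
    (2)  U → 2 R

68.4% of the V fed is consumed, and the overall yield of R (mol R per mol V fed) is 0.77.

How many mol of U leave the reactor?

41.9 mol

Conversion of V: V consumed = 1ξ₁ = 0.684 × 140 → ξ₁ = 95.76 mol.
Yield of R: 2ξ₂ / 140 = 0.77 → ξ₂ = 53.9 mol.
Outlet amounts (n = n₀ + Σ ν·ξ):
  V: 140 − 1(95.76) = 44.24
  U: 0 + 1(95.76) − 1(53.9) = 41.86
  R: 0 + 2(53.9) = 107.8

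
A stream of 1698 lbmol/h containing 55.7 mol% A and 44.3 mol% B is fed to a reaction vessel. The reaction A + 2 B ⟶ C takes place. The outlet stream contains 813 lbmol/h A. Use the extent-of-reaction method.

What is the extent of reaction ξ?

For A: n = n₀ − 1ξ → 813 = 945.8 − 1ξ, giving ξ = 132.8 lbmol/h.
Outlet amounts (n = n₀ + ν ξ):
  A: 945.8 − 1(132.8) = 813
  B: 752.2 − 2(132.8) = 486.6
  C: 0 + 1(132.8) = 132.8

ξ = 133 lbmol/h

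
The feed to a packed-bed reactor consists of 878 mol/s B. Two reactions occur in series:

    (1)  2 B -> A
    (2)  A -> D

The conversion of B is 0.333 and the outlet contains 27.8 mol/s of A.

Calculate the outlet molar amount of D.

118 mol/s

Conversion of B: B consumed = 2ξ₁ = 0.333 × 878 → ξ₁ = 146.2 mol/s.
A balance: n_A = 0 + 1ξ₁ − 1ξ₂ = 27.8 → ξ₂ = (1·146.2 − 27.8)/1 = 118.4 mol/s.
Outlet amounts (n = n₀ + Σ ν·ξ):
  B: 878 − 2(146.2) = 585.6
  A: 0 + 1(146.2) − 1(118.4) = 27.8
  D: 0 + 1(118.4) = 118.4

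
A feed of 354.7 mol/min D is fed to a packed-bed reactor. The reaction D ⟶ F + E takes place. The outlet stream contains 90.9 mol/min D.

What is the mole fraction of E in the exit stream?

For D: n = n₀ − 1ξ → 90.9 = 354.7 − 1ξ, giving ξ = 263.8 mol/min.
Outlet amounts (n = n₀ + ν ξ):
  D: 354.7 − 1(263.8) = 90.9
  F: 0 + 1(263.8) = 263.8
  E: 0 + 1(263.8) = 263.8
Total out = 618.5 mol/min; y_E = 263.8 / 618.5 = 0.4265.

0.427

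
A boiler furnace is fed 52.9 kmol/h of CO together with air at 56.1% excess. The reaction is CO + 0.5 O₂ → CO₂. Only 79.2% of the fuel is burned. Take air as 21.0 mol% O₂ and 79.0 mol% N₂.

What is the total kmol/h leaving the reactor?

Stoichiometric O₂ = 0.5 × 52.9 = 26.45 kmol/h; O₂ fed = 26.45 × 1.561 = 41.29 kmol/h.
N₂ fed = 41.29 × 79/21 = 155.3 kmol/h.
Fuel reacted = 0.792 × 52.9 → ξ = 41.9 kmol/h.
Outlet (n = n₀ + ν ξ):
  CO: 52.9 − 1(41.9) = 11
  O₂: 41.29 − 0.5(41.9) = 20.34
  N₂: 155.3 (inert)
  CO₂: 0 + 1(41.9) = 41.9
Total out = 11 + 20.34 + 155.3 + 41.9 = 228.6 kmol/h.

229 kmol/h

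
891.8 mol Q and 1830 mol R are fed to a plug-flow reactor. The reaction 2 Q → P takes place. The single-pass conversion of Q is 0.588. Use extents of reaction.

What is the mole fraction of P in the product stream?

0.107

Q reacted = 0.588 × 891.8 = 524.4 mol; ν_Q = −2, so ξ = 524.4/2 = 262.2 mol.
Outlet amounts (n = n₀ + ν ξ):
  Q: 891.8 − 2(262.2) = 367.4
  P: 0 + 1(262.2) = 262.2
  R: 1830 (inert)
Total out = 2460 mol; y_P = 262.2 / 2460 = 0.1066.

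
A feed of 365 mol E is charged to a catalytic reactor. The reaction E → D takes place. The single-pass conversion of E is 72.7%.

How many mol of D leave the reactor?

265 mol

E reacted = 0.727 × 365 = 265.4 mol; ν_E = −1, so ξ = 265.4/1 = 265.4 mol.
Outlet amounts (n = n₀ + ν ξ):
  E: 365 − 1(265.4) = 99.64
  D: 0 + 1(265.4) = 265.4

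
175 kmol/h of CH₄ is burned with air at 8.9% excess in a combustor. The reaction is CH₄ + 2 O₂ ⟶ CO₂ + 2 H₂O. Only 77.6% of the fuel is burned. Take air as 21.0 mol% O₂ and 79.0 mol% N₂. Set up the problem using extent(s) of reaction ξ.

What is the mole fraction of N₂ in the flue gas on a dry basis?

0.834

Stoichiometric O₂ = 2 × 175 = 350 kmol/h; O₂ fed = 350 × 1.089 = 381.1 kmol/h.
N₂ fed = 381.1 × 79/21 = 1434 kmol/h.
Fuel reacted = 0.776 × 175 → ξ = 135.8 kmol/h.
Outlet (n = n₀ + ν ξ):
  CH₄: 175 − 1(135.8) = 39.2
  O₂: 381.1 − 2(135.8) = 109.5
  N₂: 1434 (inert)
  CO₂: 0 + 1(135.8) = 135.8
  H₂O: 0 + 2(135.8) = 271.6
Dry total = 1718 kmol/h; y_N₂ (dry) = 1434 / 1718 = 0.8344.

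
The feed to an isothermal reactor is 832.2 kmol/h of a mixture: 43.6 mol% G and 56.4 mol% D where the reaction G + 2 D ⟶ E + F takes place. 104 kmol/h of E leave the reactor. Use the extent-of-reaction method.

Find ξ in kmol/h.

ξ = 104 kmol/h

For E: n = n₀ + 1ξ → 104 = 0 + 1ξ, giving ξ = 104 kmol/h.
Outlet amounts (n = n₀ + ν ξ):
  G: 362.8 − 1(104) = 258.8
  D: 469.4 − 2(104) = 261.4
  E: 0 + 1(104) = 104
  F: 0 + 1(104) = 104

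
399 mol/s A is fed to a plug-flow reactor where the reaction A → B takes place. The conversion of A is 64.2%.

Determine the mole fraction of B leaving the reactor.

0.642

A reacted = 0.642 × 399 = 256.2 mol/s; ν_A = −1, so ξ = 256.2/1 = 256.2 mol/s.
Outlet amounts (n = n₀ + ν ξ):
  A: 399 − 1(256.2) = 142.8
  B: 0 + 1(256.2) = 256.2
Total out = 399 mol/s; y_B = 256.2 / 399 = 0.642.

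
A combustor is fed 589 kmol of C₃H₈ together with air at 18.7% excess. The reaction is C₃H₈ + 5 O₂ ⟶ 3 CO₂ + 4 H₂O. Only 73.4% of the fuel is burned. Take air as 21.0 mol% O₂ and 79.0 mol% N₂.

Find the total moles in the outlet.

17700 kmol

Stoichiometric O₂ = 5 × 589 = 2945 kmol; O₂ fed = 2945 × 1.187 = 3496 kmol.
N₂ fed = 3496 × 79/21 = 13150 kmol.
Fuel reacted = 0.734 × 589 → ξ = 432.3 kmol.
Outlet (n = n₀ + ν ξ):
  C₃H₈: 589 − 1(432.3) = 156.7
  O₂: 3496 − 5(432.3) = 1334
  N₂: 13150 (inert)
  CO₂: 0 + 3(432.3) = 1297
  H₂O: 0 + 4(432.3) = 1729
Total out = 156.7 + 1334 + 13150 + 1297 + 1729 = 17670 kmol.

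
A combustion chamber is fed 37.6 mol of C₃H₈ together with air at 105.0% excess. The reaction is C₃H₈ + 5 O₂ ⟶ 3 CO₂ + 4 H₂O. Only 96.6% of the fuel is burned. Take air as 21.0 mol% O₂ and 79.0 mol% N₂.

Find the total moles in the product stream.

1910 mol

Stoichiometric O₂ = 5 × 37.6 = 188 mol; O₂ fed = 188 × 2.050 = 385.4 mol.
N₂ fed = 385.4 × 79/21 = 1450 mol.
Fuel reacted = 0.966 × 37.6 → ξ = 36.32 mol.
Outlet (n = n₀ + ν ξ):
  C₃H₈: 37.6 − 1(36.32) = 1.278
  O₂: 385.4 − 5(36.32) = 203.8
  N₂: 1450 (inert)
  CO₂: 0 + 3(36.32) = 109
  H₂O: 0 + 4(36.32) = 145.3
Total out = 1.278 + 203.8 + 1450 + 109 + 145.3 = 1909 mol.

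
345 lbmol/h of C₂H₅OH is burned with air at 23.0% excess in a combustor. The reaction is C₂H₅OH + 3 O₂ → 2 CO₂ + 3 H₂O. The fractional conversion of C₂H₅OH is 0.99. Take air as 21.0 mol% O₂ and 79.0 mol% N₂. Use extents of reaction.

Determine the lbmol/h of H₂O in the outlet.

Stoichiometric O₂ = 3 × 345 = 1035 lbmol/h; O₂ fed = 1035 × 1.230 = 1273 lbmol/h.
N₂ fed = 1273 × 79/21 = 4789 lbmol/h.
Fuel reacted = 0.99 × 345 → ξ = 341.6 lbmol/h.
Outlet (n = n₀ + ν ξ):
  C₂H₅OH: 345 − 1(341.6) = 3.45
  O₂: 1273 − 3(341.6) = 248.4
  N₂: 4789 (inert)
  CO₂: 0 + 2(341.6) = 683.1
  H₂O: 0 + 3(341.6) = 1025

1020 lbmol/h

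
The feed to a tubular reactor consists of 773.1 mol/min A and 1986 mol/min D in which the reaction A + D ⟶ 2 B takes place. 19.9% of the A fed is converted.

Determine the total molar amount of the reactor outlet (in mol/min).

2760 mol/min

A reacted = 0.199 × 773.1 = 153.8 mol/min; ν_A = −1, so ξ = 153.8/1 = 153.8 mol/min.
Outlet amounts (n = n₀ + ν ξ):
  A: 773.1 − 1(153.8) = 619.3
  D: 1986 − 1(153.8) = 1832
  B: 0 + 2(153.8) = 307.7
Total out = 619.3 + 1832 + 307.7 = 2759 mol/min.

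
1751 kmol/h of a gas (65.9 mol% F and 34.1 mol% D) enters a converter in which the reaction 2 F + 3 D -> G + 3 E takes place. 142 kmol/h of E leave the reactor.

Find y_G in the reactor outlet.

For E: n = n₀ + 3ξ → 142 = 0 + 3ξ, giving ξ = 47.33 kmol/h.
Outlet amounts (n = n₀ + ν ξ):
  F: 1154 − 2(47.33) = 1059
  D: 597.1 − 3(47.33) = 455.1
  G: 0 + 1(47.33) = 47.33
  E: 0 + 3(47.33) = 142
Total out = 1704 kmol/h; y_G = 47.33 / 1704 = 0.02778.

0.0278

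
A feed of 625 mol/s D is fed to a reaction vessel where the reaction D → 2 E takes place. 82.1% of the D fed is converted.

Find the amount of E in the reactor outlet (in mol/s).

1030 mol/s

D reacted = 0.821 × 625 = 513.1 mol/s; ν_D = −1, so ξ = 513.1/1 = 513.1 mol/s.
Outlet amounts (n = n₀ + ν ξ):
  D: 625 − 1(513.1) = 111.9
  E: 0 + 2(513.1) = 1026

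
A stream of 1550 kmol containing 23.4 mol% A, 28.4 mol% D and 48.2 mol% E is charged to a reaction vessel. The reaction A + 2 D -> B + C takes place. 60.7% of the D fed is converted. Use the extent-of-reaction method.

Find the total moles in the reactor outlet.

D reacted = 0.607 × 440.2 = 267.2 kmol; ν_D = −2, so ξ = 267.2/2 = 133.6 kmol.
Outlet amounts (n = n₀ + ν ξ):
  A: 362.7 − 1(133.6) = 229.1
  D: 440.2 − 2(133.6) = 173
  B: 0 + 1(133.6) = 133.6
  C: 0 + 1(133.6) = 133.6
  E: 747.1 (inert)
Total out = 229.1 + 173 + 133.6 + 133.6 + 747.1 = 1416 kmol.

1420 kmol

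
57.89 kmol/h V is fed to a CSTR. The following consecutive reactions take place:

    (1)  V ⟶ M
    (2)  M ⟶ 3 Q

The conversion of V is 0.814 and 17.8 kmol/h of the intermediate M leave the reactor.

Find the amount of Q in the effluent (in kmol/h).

Conversion of V: V consumed = 1ξ₁ = 0.814 × 57.89 → ξ₁ = 47.12 kmol/h.
M balance: n_M = 0 + 1ξ₁ − 1ξ₂ = 17.8 → ξ₂ = (1·47.12 − 17.8)/1 = 29.32 kmol/h.
Outlet amounts (n = n₀ + Σ ν·ξ):
  V: 57.89 − 1(47.12) = 10.77
  M: 0 + 1(47.12) − 1(29.32) = 17.8
  Q: 0 + 3(29.32) = 87.97

88 kmol/h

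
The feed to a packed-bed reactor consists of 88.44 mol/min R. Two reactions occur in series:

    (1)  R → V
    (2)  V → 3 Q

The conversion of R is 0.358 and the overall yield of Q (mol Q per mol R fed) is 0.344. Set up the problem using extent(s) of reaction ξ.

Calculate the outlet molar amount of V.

Conversion of R: R consumed = 1ξ₁ = 0.358 × 88.44 → ξ₁ = 31.66 mol/min.
Yield of Q: 3ξ₂ / 88.44 = 0.344 → ξ₂ = 10.14 mol/min.
Outlet amounts (n = n₀ + Σ ν·ξ):
  R: 88.44 − 1(31.66) = 56.78
  V: 0 + 1(31.66) − 1(10.14) = 21.52
  Q: 0 + 3(10.14) = 30.42

21.5 mol/min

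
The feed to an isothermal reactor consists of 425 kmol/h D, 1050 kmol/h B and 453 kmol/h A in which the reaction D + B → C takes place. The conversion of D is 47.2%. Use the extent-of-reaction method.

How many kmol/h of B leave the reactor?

849 kmol/h

D reacted = 0.472 × 425 = 200.6 kmol/h; ν_D = −1, so ξ = 200.6/1 = 200.6 kmol/h.
Outlet amounts (n = n₀ + ν ξ):
  D: 425 − 1(200.6) = 224.4
  B: 1050 − 1(200.6) = 849.4
  C: 0 + 1(200.6) = 200.6
  A: 453 (inert)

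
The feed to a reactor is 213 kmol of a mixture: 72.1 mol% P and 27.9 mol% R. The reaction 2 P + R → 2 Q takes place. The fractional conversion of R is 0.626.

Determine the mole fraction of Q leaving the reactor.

R reacted = 0.626 × 59.43 = 37.2 kmol; ν_R = −1, so ξ = 37.2/1 = 37.2 kmol.
Outlet amounts (n = n₀ + ν ξ):
  P: 153.6 − 2(37.2) = 79.17
  R: 59.43 − 1(37.2) = 22.23
  Q: 0 + 2(37.2) = 74.4
Total out = 175.8 kmol; y_Q = 74.4 / 175.8 = 0.4232.

0.423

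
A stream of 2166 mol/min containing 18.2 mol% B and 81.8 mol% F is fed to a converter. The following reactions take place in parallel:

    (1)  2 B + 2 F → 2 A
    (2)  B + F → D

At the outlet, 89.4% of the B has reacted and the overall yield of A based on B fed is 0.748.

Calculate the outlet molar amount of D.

Yield of A: 2ξ₁ / 394.2 = 0.748 → ξ₁ = 147.4 mol/min.
Conversion of B: 2ξ₁ + 1ξ₂ = 0.894 × 394.2 = 352.4 → ξ₂ = 57.55 mol/min.
Outlet amounts (n = n₀ + Σ ν·ξ):
  B: 394.2 − 2(147.4) − 1(57.55) = 41.79
  F: 1772 − 2(147.4) − 1(57.55) = 1419
  A: 0 + 2(147.4) = 294.9
  D: 0 + 1(57.55) = 57.55

57.6 mol/min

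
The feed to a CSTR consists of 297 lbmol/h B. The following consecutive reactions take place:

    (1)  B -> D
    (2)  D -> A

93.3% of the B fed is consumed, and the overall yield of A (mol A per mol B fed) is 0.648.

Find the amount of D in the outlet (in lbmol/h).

Conversion of B: B consumed = 1ξ₁ = 0.933 × 297 → ξ₁ = 277.1 lbmol/h.
Yield of A: 1ξ₂ / 297 = 0.648 → ξ₂ = 192.5 lbmol/h.
Outlet amounts (n = n₀ + Σ ν·ξ):
  B: 297 − 1(277.1) = 19.9
  D: 0 + 1(277.1) − 1(192.5) = 84.64
  A: 0 + 1(192.5) = 192.5

84.6 lbmol/h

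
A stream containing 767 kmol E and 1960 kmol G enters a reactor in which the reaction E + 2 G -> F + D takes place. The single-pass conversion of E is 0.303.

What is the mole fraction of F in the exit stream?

0.0932

E reacted = 0.303 × 767 = 232.4 kmol; ν_E = −1, so ξ = 232.4/1 = 232.4 kmol.
Outlet amounts (n = n₀ + ν ξ):
  E: 767 − 1(232.4) = 534.6
  G: 1960 − 2(232.4) = 1495
  F: 0 + 1(232.4) = 232.4
  D: 0 + 1(232.4) = 232.4
Total out = 2495 kmol; y_F = 232.4 / 2495 = 0.09316.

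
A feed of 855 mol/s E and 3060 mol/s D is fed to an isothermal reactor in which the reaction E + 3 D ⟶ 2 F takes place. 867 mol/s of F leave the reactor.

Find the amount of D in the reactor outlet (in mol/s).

For F: n = n₀ + 2ξ → 867 = 0 + 2ξ, giving ξ = 433.5 mol/s.
Outlet amounts (n = n₀ + ν ξ):
  E: 855 − 1(433.5) = 421.5
  D: 3060 − 3(433.5) = 1760
  F: 0 + 2(433.5) = 867

1760 mol/s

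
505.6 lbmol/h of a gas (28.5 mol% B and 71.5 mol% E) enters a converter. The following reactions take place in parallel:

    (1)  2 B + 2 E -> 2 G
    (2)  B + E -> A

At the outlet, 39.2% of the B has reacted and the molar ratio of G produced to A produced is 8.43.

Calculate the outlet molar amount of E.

Conversion of B: B consumed = 0.392 × 144.1 = 56.49 lbmol/h = 2ξ₁ + 1ξ₂.
Selectivity: 2ξ₁ / (1ξ₂) = 8.43 → ξ₁ = 4.215 ξ₂.
Substitute: (2·4.215 + 1) ξ₂ = 56.49 → ξ₂ = 5.99 lbmol/h, ξ₁ = 25.25 lbmol/h.
Outlet amounts (n = n₀ + Σ ν·ξ):
  B: 144.1 − 2(25.25) − 1(5.99) = 87.61
  E: 361.5 − 2(25.25) − 1(5.99) = 305
  G: 0 + 2(25.25) = 50.5
  A: 0 + 1(5.99) = 5.99

305 lbmol/h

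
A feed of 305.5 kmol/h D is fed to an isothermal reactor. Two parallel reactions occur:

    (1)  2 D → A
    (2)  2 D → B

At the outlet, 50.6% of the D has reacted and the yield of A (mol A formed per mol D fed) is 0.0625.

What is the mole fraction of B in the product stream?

Yield of A: 1ξ₁ / 305.5 = 0.0625 → ξ₁ = 19.09 kmol/h.
Conversion of D: 2ξ₁ + 2ξ₂ = 0.506 × 305.5 = 154.6 → ξ₂ = 58.2 kmol/h.
Outlet amounts (n = n₀ + Σ ν·ξ):
  D: 305.5 − 2(19.09) − 2(58.2) = 150.9
  A: 0 + 1(19.09) = 19.09
  B: 0 + 1(58.2) = 58.2
Total out = 228.2 kmol/h; y_B = 58.2 / 228.2 = 0.255.

0.255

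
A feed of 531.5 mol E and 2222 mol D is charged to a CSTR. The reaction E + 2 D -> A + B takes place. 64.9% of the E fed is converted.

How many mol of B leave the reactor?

E reacted = 0.649 × 531.5 = 344.9 mol; ν_E = −1, so ξ = 344.9/1 = 344.9 mol.
Outlet amounts (n = n₀ + ν ξ):
  E: 531.5 − 1(344.9) = 186.6
  D: 2222 − 2(344.9) = 1532
  A: 0 + 1(344.9) = 344.9
  B: 0 + 1(344.9) = 344.9

345 mol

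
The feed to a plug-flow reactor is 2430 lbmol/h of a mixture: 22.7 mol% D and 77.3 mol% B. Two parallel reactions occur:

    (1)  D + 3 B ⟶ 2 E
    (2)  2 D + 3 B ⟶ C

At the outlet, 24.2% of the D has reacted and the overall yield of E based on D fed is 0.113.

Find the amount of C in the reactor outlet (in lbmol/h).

51.2 lbmol/h

Yield of E: 2ξ₁ / 551.6 = 0.113 → ξ₁ = 31.17 lbmol/h.
Conversion of D: 1ξ₁ + 2ξ₂ = 0.242 × 551.6 = 133.5 → ξ₂ = 51.16 lbmol/h.
Outlet amounts (n = n₀ + Σ ν·ξ):
  D: 551.6 − 1(31.17) − 2(51.16) = 418.1
  B: 1878 − 3(31.17) − 3(51.16) = 1631
  E: 0 + 2(31.17) = 62.33
  C: 0 + 1(51.16) = 51.16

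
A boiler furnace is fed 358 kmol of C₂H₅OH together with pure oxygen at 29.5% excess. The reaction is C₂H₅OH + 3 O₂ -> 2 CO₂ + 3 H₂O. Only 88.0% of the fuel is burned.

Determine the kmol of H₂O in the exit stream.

Stoichiometric O₂ = 3 × 358 = 1074 kmol; O₂ fed = 1074 × 1.295 = 1391 kmol.
Fuel reacted = 0.88 × 358 → ξ = 315 kmol.
Outlet (n = n₀ + ν ξ):
  C₂H₅OH: 358 − 1(315) = 42.96
  O₂: 1391 − 3(315) = 445.7
  CO₂: 0 + 2(315) = 630.1
  H₂O: 0 + 3(315) = 945.1

945 kmol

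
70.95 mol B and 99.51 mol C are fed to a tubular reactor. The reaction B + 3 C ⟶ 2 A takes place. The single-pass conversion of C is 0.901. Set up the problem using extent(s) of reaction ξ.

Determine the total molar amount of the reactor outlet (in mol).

111 mol

C reacted = 0.901 × 99.51 = 89.66 mol; ν_C = −3, so ξ = 89.66/3 = 29.89 mol.
Outlet amounts (n = n₀ + ν ξ):
  B: 70.95 − 1(29.89) = 41.06
  C: 99.51 − 3(29.89) = 9.851
  A: 0 + 2(29.89) = 59.77
Total out = 41.06 + 9.851 + 59.77 = 110.7 mol.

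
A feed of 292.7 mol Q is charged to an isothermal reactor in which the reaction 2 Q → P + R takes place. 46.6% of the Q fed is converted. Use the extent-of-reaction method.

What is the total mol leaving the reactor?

Q reacted = 0.466 × 292.7 = 136.4 mol; ν_Q = −2, so ξ = 136.4/2 = 68.2 mol.
Outlet amounts (n = n₀ + ν ξ):
  Q: 292.7 − 2(68.2) = 156.3
  P: 0 + 1(68.2) = 68.2
  R: 0 + 1(68.2) = 68.2
Total out = 156.3 + 68.2 + 68.2 = 292.7 mol.

293 mol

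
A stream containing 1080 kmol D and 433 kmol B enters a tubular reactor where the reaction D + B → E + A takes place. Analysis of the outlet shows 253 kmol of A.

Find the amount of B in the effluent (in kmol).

For A: n = n₀ + 1ξ → 253 = 0 + 1ξ, giving ξ = 253 kmol.
Outlet amounts (n = n₀ + ν ξ):
  D: 1080 − 1(253) = 827
  B: 433 − 1(253) = 180
  E: 0 + 1(253) = 253
  A: 0 + 1(253) = 253

180 kmol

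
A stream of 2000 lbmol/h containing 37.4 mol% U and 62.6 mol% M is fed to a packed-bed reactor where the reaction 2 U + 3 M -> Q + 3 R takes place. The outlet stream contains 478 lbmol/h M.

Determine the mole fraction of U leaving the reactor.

For M: n = n₀ − 3ξ → 478 = 1252 − 3ξ, giving ξ = 258 lbmol/h.
Outlet amounts (n = n₀ + ν ξ):
  U: 748 − 2(258) = 232
  M: 1252 − 3(258) = 478
  Q: 0 + 1(258) = 258
  R: 0 + 3(258) = 774
Total out = 1742 lbmol/h; y_U = 232 / 1742 = 0.1332.

0.133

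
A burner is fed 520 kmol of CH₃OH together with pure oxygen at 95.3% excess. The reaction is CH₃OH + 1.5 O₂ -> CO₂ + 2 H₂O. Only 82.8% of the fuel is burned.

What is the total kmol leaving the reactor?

2260 kmol

Stoichiometric O₂ = 1.5 × 520 = 780 kmol; O₂ fed = 780 × 1.953 = 1523 kmol.
Fuel reacted = 0.828 × 520 → ξ = 430.6 kmol.
Outlet (n = n₀ + ν ξ):
  CH₃OH: 520 − 1(430.6) = 89.44
  O₂: 1523 − 1.5(430.6) = 877.5
  CO₂: 0 + 1(430.6) = 430.6
  H₂O: 0 + 2(430.6) = 861.1
Total out = 89.44 + 877.5 + 430.6 + 861.1 = 2259 kmol.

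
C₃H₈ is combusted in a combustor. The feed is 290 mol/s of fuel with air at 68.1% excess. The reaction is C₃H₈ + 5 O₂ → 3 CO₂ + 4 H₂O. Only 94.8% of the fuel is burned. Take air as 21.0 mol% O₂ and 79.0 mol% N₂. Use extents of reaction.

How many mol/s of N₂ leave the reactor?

9170 mol/s

Stoichiometric O₂ = 5 × 290 = 1450 mol/s; O₂ fed = 1450 × 1.681 = 2437 mol/s.
N₂ fed = 2437 × 79/21 = 9169 mol/s.
Fuel reacted = 0.948 × 290 → ξ = 274.9 mol/s.
Outlet (n = n₀ + ν ξ):
  C₃H₈: 290 − 1(274.9) = 15.08
  O₂: 2437 − 5(274.9) = 1063
  N₂: 9169 (inert)
  CO₂: 0 + 3(274.9) = 824.8
  H₂O: 0 + 4(274.9) = 1100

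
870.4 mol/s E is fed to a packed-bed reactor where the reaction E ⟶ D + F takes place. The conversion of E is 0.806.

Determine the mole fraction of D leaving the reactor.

0.446

E reacted = 0.806 × 870.4 = 701.5 mol/s; ν_E = −1, so ξ = 701.5/1 = 701.5 mol/s.
Outlet amounts (n = n₀ + ν ξ):
  E: 870.4 − 1(701.5) = 168.9
  D: 0 + 1(701.5) = 701.5
  F: 0 + 1(701.5) = 701.5
Total out = 1572 mol/s; y_D = 701.5 / 1572 = 0.4463.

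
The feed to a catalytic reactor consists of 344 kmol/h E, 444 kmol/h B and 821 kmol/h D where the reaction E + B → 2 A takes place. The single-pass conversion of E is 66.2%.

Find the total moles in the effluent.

1610 kmol/h

E reacted = 0.662 × 344 = 227.7 kmol/h; ν_E = −1, so ξ = 227.7/1 = 227.7 kmol/h.
Outlet amounts (n = n₀ + ν ξ):
  E: 344 − 1(227.7) = 116.3
  B: 444 − 1(227.7) = 216.3
  A: 0 + 2(227.7) = 455.5
  D: 821 (inert)
Total out = 116.3 + 216.3 + 455.5 + 821 = 1609 kmol/h.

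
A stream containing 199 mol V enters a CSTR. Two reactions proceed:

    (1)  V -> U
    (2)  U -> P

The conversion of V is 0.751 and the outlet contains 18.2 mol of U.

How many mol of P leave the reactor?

131 mol

Conversion of V: V consumed = 1ξ₁ = 0.751 × 199 → ξ₁ = 149.4 mol.
U balance: n_U = 0 + 1ξ₁ − 1ξ₂ = 18.2 → ξ₂ = (1·149.4 − 18.2)/1 = 131.2 mol.
Outlet amounts (n = n₀ + Σ ν·ξ):
  V: 199 − 1(149.4) = 49.55
  U: 0 + 1(149.4) − 1(131.2) = 18.2
  P: 0 + 1(131.2) = 131.2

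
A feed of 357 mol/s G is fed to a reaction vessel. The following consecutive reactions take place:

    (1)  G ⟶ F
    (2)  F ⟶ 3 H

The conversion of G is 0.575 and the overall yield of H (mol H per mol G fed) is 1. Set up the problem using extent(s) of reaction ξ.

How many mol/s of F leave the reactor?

Conversion of G: G consumed = 1ξ₁ = 0.575 × 357 → ξ₁ = 205.3 mol/s.
Yield of H: 3ξ₂ / 357 = 1 → ξ₂ = 119 mol/s.
Outlet amounts (n = n₀ + Σ ν·ξ):
  G: 357 − 1(205.3) = 151.7
  F: 0 + 1(205.3) − 1(119) = 86.27
  H: 0 + 3(119) = 357

86.3 mol/s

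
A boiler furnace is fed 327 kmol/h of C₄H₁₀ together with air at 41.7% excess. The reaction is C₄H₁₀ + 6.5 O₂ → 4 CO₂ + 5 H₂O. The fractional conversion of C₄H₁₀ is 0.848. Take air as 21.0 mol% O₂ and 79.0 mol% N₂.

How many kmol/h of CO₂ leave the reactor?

Stoichiometric O₂ = 6.5 × 327 = 2126 kmol/h; O₂ fed = 2126 × 1.417 = 3012 kmol/h.
N₂ fed = 3012 × 79/21 = 11330 kmol/h.
Fuel reacted = 0.848 × 327 → ξ = 277.3 kmol/h.
Outlet (n = n₀ + ν ξ):
  C₄H₁₀: 327 − 1(277.3) = 49.7
  O₂: 3012 − 6.5(277.3) = 1209
  N₂: 11330 (inert)
  CO₂: 0 + 4(277.3) = 1109
  H₂O: 0 + 5(277.3) = 1386

1110 kmol/h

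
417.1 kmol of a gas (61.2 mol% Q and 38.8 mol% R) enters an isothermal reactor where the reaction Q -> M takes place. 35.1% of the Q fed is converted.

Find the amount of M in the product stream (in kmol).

89.6 kmol

Q reacted = 0.351 × 255.3 = 89.6 kmol; ν_Q = −1, so ξ = 89.6/1 = 89.6 kmol.
Outlet amounts (n = n₀ + ν ξ):
  Q: 255.3 − 1(89.6) = 165.7
  M: 0 + 1(89.6) = 89.6
  R: 161.8 (inert)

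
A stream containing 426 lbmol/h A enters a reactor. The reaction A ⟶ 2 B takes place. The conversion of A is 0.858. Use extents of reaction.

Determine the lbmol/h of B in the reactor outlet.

A reacted = 0.858 × 426 = 365.5 lbmol/h; ν_A = −1, so ξ = 365.5/1 = 365.5 lbmol/h.
Outlet amounts (n = n₀ + ν ξ):
  A: 426 − 1(365.5) = 60.49
  B: 0 + 2(365.5) = 731

731 lbmol/h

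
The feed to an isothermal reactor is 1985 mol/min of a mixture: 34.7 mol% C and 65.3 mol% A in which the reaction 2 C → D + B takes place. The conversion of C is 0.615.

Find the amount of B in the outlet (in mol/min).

C reacted = 0.615 × 688.8 = 423.6 mol/min; ν_C = −2, so ξ = 423.6/2 = 211.8 mol/min.
Outlet amounts (n = n₀ + ν ξ):
  C: 688.8 − 2(211.8) = 265.2
  D: 0 + 1(211.8) = 211.8
  B: 0 + 1(211.8) = 211.8
  A: 1296 (inert)

212 mol/min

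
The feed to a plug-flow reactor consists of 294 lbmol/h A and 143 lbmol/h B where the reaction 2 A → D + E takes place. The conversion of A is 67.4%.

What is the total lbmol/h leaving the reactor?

437 lbmol/h

A reacted = 0.674 × 294 = 198.2 lbmol/h; ν_A = −2, so ξ = 198.2/2 = 99.08 lbmol/h.
Outlet amounts (n = n₀ + ν ξ):
  A: 294 − 2(99.08) = 95.84
  D: 0 + 1(99.08) = 99.08
  E: 0 + 1(99.08) = 99.08
  B: 143 (inert)
Total out = 95.84 + 99.08 + 99.08 + 143 = 437 lbmol/h.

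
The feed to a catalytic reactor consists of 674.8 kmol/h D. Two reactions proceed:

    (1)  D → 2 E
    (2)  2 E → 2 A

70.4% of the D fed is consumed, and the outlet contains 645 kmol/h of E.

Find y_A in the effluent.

0.265

Conversion of D: D consumed = 1ξ₁ = 0.704 × 674.8 → ξ₁ = 475.1 kmol/h.
E balance: n_E = 0 + 2ξ₁ − 2ξ₂ = 645 → ξ₂ = (2·475.1 − 645)/2 = 152.6 kmol/h.
Outlet amounts (n = n₀ + Σ ν·ξ):
  D: 674.8 − 1(475.1) = 199.7
  E: 0 + 2(475.1) − 2(152.6) = 645
  A: 0 + 2(152.6) = 305.1
Total out = 1150 kmol/h; y_A = 305.1 / 1150 = 0.2654.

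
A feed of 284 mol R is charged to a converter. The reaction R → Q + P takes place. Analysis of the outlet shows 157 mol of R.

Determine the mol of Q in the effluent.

127 mol

For R: n = n₀ − 1ξ → 157 = 284 − 1ξ, giving ξ = 127 mol.
Outlet amounts (n = n₀ + ν ξ):
  R: 284 − 1(127) = 157
  Q: 0 + 1(127) = 127
  P: 0 + 1(127) = 127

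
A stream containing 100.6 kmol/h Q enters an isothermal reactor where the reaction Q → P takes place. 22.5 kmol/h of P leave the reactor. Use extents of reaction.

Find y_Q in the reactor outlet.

For P: n = n₀ + 1ξ → 22.5 = 0 + 1ξ, giving ξ = 22.5 kmol/h.
Outlet amounts (n = n₀ + ν ξ):
  Q: 100.6 − 1(22.5) = 78.1
  P: 0 + 1(22.5) = 22.5
Total out = 100.6 kmol/h; y_Q = 78.1 / 100.6 = 0.7763.

0.776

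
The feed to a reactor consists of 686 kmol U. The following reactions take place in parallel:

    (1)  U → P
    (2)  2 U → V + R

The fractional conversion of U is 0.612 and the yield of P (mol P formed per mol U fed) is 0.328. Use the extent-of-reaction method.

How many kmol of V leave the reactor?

Yield of P: 1ξ₁ / 686 = 0.328 → ξ₁ = 225 kmol.
Conversion of U: 1ξ₁ + 2ξ₂ = 0.612 × 686 = 419.8 → ξ₂ = 97.41 kmol.
Outlet amounts (n = n₀ + Σ ν·ξ):
  U: 686 − 1(225) − 2(97.41) = 266.2
  P: 0 + 1(225) = 225
  V: 0 + 1(97.41) = 97.41
  R: 0 + 1(97.41) = 97.41

97.4 kmol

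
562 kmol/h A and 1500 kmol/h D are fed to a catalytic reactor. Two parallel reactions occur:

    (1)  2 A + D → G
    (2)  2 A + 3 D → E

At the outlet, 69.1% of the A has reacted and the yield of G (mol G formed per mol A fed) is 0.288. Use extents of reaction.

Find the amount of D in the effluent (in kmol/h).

Yield of G: 1ξ₁ / 562 = 0.288 → ξ₁ = 161.9 kmol/h.
Conversion of A: 2ξ₁ + 2ξ₂ = 0.691 × 562 = 388.3 → ξ₂ = 32.31 kmol/h.
Outlet amounts (n = n₀ + Σ ν·ξ):
  A: 562 − 2(161.9) − 2(32.31) = 173.7
  D: 1500 − 1(161.9) − 3(32.31) = 1241
  G: 0 + 1(161.9) = 161.9
  E: 0 + 1(32.31) = 32.31

1240 kmol/h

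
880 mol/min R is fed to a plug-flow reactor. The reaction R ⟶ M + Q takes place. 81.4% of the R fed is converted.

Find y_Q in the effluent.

0.449

R reacted = 0.814 × 880 = 716.3 mol/min; ν_R = −1, so ξ = 716.3/1 = 716.3 mol/min.
Outlet amounts (n = n₀ + ν ξ):
  R: 880 − 1(716.3) = 163.7
  M: 0 + 1(716.3) = 716.3
  Q: 0 + 1(716.3) = 716.3
Total out = 1596 mol/min; y_Q = 716.3 / 1596 = 0.4487.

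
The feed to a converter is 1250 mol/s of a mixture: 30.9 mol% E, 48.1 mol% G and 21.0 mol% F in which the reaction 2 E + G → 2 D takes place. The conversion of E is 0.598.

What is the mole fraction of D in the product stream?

E reacted = 0.598 × 386.2 = 231 mol/s; ν_E = −2, so ξ = 231/2 = 115.5 mol/s.
Outlet amounts (n = n₀ + ν ξ):
  E: 386.2 − 2(115.5) = 155.3
  G: 601.2 − 1(115.5) = 485.8
  D: 0 + 2(115.5) = 231
  F: 262.5 (inert)
Total out = 1135 mol/s; y_D = 231 / 1135 = 0.2036.

0.204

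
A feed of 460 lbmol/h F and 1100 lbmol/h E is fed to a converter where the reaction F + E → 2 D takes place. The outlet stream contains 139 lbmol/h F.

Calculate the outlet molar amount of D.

642 lbmol/h

For F: n = n₀ − 1ξ → 139 = 460 − 1ξ, giving ξ = 321 lbmol/h.
Outlet amounts (n = n₀ + ν ξ):
  F: 460 − 1(321) = 139
  E: 1100 − 1(321) = 779
  D: 0 + 2(321) = 642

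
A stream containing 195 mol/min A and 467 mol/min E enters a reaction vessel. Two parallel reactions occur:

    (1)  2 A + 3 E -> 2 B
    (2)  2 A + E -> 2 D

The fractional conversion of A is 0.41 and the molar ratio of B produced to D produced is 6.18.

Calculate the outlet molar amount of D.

11.1 mol/min

Conversion of A: A consumed = 0.41 × 195 = 79.95 mol/min = 2ξ₁ + 2ξ₂.
Selectivity: 2ξ₁ / (2ξ₂) = 6.18 → ξ₁ = 6.18 ξ₂.
Substitute: (2·6.18 + 2) ξ₂ = 79.95 → ξ₂ = 5.568 mol/min, ξ₁ = 34.41 mol/min.
Outlet amounts (n = n₀ + Σ ν·ξ):
  A: 195 − 2(34.41) − 2(5.568) = 115.1
  E: 467 − 3(34.41) − 1(5.568) = 358.2
  B: 0 + 2(34.41) = 68.81
  D: 0 + 2(5.568) = 11.14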